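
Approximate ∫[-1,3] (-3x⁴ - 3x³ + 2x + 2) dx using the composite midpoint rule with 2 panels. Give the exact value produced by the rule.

-128

h = (3 − (-1))/2 = 2.
Midpoints m₁,…,m₂ = 0, 2.
f(m₁)=2, f(m₂)=-66.
h·[f(m₁) + f(m₂)] = 2·(-64) = -128.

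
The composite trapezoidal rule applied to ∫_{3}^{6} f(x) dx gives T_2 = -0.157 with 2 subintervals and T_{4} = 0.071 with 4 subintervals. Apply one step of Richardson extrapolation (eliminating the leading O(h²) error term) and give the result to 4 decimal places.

R = (4·T_{4} − T_2) / 3 = (4·0.071 − (-0.157))/3 = (0.441)/3 = 0.1470.

0.1470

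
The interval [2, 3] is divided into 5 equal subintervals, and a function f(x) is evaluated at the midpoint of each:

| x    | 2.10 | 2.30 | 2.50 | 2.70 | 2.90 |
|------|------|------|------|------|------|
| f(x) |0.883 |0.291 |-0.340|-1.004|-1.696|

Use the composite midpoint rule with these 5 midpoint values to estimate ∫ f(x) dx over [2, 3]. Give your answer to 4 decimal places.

h = 0.2, n = 5.
h·[y(m₁) + y(m₂) + y(m₃) + y(m₄) + y(m₅)] = 0.2·(-1.866) = -0.3732.

-0.3732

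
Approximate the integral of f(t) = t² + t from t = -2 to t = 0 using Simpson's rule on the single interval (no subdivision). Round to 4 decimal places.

S = (b−a)/6 · [f(-2) + 4f(-1) + f(0)] = 0.333333·[2 + 4·0 + 0] = 0.6667.

0.6667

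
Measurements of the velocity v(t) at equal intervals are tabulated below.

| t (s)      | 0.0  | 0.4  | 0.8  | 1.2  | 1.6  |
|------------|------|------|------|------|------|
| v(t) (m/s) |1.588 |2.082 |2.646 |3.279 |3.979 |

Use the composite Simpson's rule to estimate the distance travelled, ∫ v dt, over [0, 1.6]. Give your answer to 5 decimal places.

h = 0.4, n = 4.
(h/3)·[y₀ + 4y₁ + 2y₂ + 4y₃ + y₄] = 0.133333·(32.303) = 4.30707.

4.30707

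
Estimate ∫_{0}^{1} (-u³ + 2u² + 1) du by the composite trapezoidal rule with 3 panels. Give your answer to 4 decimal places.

h = (1 − 0)/3 = 0.333333.
Nodes u₀,…,u₃ = 0, 0.333333, 0.666667, 1.
f(u) = -u³ + 2u² + 1: f₀=1, f₁=1.185185, f₂=1.592593, f₃=2.
(h/2)·[f₀ + 2f₁ + 2f₂ + f₃] = 0.166667·(8.555556) = 1.4259.

1.4259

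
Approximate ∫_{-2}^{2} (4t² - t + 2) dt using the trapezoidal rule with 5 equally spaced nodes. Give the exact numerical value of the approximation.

h = (2 − (-2))/4 = 1.
Nodes t₀,…,t₄ = -2, -1, 0, 1, 2.
f(t) = 4t² - t + 2: f₀=20, f₁=7, f₂=2, f₃=5, f₄=16.
(h/2)·[f₀ + 2f₁ + 2f₂ + 2f₃ + f₄] = 0.5·(64) = 32.

32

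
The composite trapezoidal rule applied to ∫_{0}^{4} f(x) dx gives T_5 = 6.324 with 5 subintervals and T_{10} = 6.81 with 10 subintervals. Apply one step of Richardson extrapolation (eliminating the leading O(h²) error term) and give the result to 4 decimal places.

6.9720

R = (4·T_{10} − T_5) / 3 = (4·6.81 − 6.324)/3 = (20.916)/3 = 6.9720.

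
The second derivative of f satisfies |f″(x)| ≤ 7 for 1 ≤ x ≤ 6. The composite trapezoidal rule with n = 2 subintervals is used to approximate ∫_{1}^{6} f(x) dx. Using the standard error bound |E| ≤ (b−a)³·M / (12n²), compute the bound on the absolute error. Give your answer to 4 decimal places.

|E| ≤ (5)³·7 / (12·2²) = 875/48 = 18.2292.

18.2292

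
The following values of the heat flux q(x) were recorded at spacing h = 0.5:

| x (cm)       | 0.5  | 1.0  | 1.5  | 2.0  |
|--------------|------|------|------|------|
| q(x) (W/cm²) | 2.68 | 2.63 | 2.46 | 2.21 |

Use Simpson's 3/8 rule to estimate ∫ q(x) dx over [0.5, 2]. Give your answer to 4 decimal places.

3.7800

h = 0.5, n = 3.
(3h/8)·[y₀ + 3y₁ + 3y₂ + y₃] = 0.1875·(20.16) = 3.7800.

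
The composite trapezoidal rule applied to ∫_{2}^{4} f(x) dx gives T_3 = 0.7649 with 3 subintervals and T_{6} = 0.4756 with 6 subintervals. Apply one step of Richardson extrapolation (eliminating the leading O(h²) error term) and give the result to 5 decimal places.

R = (4·T_{6} − T_3) / 3 = (4·0.4756 − 0.7649)/3 = (1.1375)/3 = 0.37917.

0.37917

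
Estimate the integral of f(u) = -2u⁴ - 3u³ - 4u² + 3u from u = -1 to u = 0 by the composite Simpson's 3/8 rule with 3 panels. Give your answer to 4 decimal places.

h = (0 − (-1))/3 = 0.333333.
Nodes u₀,…,u₃ = -1, -0.666667, -0.333333, 0.
f(u) = -2u⁴ - 3u³ - 4u² + 3u: f₀=-6, f₁=-3.283951, f₂=-1.358025, f₃=0.
(3h/8)·[f₀ + 3f₁ + 3f₂ + f₃] = 0.125·(-19.925926) = -2.4907.

-2.4907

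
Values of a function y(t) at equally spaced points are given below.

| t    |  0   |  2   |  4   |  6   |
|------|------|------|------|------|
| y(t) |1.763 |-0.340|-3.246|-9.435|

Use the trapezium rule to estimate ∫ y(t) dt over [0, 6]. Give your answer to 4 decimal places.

h = 2, n = 3.
(h/2)·[y₀ + 2y₁ + 2y₂ + y₃] = 1·(-14.844) = -14.8440.

-14.8440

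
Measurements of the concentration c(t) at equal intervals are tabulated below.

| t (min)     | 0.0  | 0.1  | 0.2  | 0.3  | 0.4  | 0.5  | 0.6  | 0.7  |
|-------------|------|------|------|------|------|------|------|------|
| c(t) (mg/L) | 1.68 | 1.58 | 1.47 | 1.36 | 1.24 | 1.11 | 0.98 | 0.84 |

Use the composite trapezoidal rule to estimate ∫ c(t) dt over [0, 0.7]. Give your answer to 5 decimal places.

0.90000

h = 0.1, n = 7.
(h/2)·[y₀ + 2y₁ + 2y₂ + 2y₃ + 2y₄ + 2y₅ + 2y₆ + y₇] = 0.05·(18.00) = 0.90000.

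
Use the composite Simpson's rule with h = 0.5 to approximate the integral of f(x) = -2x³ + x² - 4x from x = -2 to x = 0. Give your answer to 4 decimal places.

h = (0 − (-2))/4 = 0.5.
Nodes x₀,…,x₄ = -2, -1.5, -1, -0.5, 0.
f(x) = -2x³ + x² - 4x: f₀=28, f₁=15, f₂=7, f₃=2.5, f₄=0.
(h/3)·[f₀ + 4f₁ + 2f₂ + 4f₃ + f₄] = 0.166667·(112) = 18.6667.

18.6667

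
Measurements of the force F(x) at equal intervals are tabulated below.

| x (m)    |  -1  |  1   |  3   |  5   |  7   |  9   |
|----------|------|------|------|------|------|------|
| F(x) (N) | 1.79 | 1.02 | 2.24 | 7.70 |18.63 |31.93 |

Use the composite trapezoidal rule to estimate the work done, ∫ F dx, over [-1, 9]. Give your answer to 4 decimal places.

92.9000

h = 2, n = 5.
(h/2)·[y₀ + 2y₁ + 2y₂ + 2y₃ + 2y₄ + y₅] = 1·(92.90) = 92.9000.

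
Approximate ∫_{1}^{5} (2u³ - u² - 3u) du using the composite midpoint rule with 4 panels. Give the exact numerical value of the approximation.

229

h = (5 − 1)/4 = 1.
Midpoints m₁,…,m₄ = 1.5, 2.5, 3.5, 4.5.
f(m₁)=0, f(m₂)=17.5, f(m₃)=63, f(m₄)=148.5.
h·[f(m₁) + f(m₂) + f(m₃) + f(m₄)] = 1·(229) = 229.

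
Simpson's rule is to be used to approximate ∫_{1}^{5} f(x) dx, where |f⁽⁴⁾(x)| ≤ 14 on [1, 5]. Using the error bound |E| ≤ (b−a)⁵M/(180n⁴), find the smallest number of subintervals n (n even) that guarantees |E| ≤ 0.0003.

Need 14336/(180n⁴) ≤ 0.0003.
n⁴ ≥ 14336/(180·0.0003) = 265481 ⇒ n ≥ 22.6991, so the smallest even n is 24. (n must be even for Simpson's rule.)

24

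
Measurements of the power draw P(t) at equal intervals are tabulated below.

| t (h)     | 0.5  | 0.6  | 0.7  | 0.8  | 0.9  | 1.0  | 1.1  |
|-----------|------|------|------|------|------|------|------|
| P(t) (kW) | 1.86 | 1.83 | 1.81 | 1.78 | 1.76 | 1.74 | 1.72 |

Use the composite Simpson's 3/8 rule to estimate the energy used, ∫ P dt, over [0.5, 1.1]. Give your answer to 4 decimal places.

1.0710

h = 0.1, n = 6.
(3h/8)·[y₀ + 3y₁ + 3y₂ + 2y₃ + 3y₄ + 3y₅ + y₆] = 0.0375·(28.56) = 1.0710.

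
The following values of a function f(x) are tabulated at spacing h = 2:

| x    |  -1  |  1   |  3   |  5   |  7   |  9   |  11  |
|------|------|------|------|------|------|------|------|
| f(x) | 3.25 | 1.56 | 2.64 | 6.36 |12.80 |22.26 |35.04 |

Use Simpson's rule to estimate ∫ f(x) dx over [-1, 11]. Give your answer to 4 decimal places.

h = 2, n = 6.
(h/3)·[y₀ + 4y₁ + 2y₂ + 4y₃ + 2y₄ + 4y₅ + y₆] = 0.666667·(189.89) = 126.5933.

126.5933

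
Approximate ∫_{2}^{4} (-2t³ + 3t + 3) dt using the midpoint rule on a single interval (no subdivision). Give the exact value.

M = (b−a)·f(3) = 2·(-42) = -84.

-84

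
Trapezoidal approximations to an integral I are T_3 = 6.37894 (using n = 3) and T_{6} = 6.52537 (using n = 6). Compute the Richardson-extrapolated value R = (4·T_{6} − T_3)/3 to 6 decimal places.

R = (4·T_{6} − T_3) / 3 = (4·6.52537 − 6.37894)/3 = (19.72254)/3 = 6.574180.

6.574180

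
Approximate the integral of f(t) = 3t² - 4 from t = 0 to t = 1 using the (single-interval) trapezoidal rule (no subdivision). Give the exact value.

T = (b−a)/2 · [f(0) + f(1)] = 0.5·[(-4) + (-1)] = -2.5.

-2.5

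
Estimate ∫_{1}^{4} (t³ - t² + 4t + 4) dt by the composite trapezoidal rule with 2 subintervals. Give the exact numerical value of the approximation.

h = (4 − 1)/2 = 1.5.
Nodes t₀,…,t₂ = 1, 2.5, 4.
f(t) = t³ - t² + 4t + 4: f₀=8, f₁=23.375, f₂=68.
(h/2)·[f₀ + 2f₁ + f₂] = 0.75·(122.75) = 92.0625.

92.0625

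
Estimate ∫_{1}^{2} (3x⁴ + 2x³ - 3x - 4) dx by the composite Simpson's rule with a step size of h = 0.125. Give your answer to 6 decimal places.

h = (2 − 1)/8 = 0.125.
Nodes x₀,…,x₈ = 1, 1.125, 1.25, 1.375, 1.5, 1.625, 1.75, 1.875, 2.
f(x) = 3x⁴ + 2x³ - 3x - 4: f₀=-2, f₁=0.278076171875, f₂=3.48046875, f₃=7.797607421875, f₄=13.4375, f₅=20.625732421875, f₆=29.60546875, f₇=40.637451171875, f₈=54.
(h/3)·[f₀ + 4f₁ + 2f₂ + 4f₃ + 2f₄ + 4f₅ + 2f₆ + 4f₇ + f₈] = 0.041667·(422.40234375) = 17.600098.

17.600098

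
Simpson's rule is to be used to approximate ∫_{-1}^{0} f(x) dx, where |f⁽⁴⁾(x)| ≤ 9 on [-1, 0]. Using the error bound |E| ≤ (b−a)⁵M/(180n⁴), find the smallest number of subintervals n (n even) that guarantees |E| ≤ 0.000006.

10

Need 9/(180n⁴) ≤ 0.000006.
n⁴ ≥ 9/(180·0.000006) = 8333.33 ⇒ n ≥ 9.5544, so the smallest even n is 10. (n must be even for Simpson's rule.)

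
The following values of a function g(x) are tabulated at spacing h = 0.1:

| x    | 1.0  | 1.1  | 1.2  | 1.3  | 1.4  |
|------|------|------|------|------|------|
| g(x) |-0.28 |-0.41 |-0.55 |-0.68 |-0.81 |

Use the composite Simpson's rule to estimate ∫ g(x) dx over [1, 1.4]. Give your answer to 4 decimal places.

h = 0.1, n = 4.
(h/3)·[y₀ + 4y₁ + 2y₂ + 4y₃ + y₄] = 0.033333·(-6.55) = -0.2183.

-0.2183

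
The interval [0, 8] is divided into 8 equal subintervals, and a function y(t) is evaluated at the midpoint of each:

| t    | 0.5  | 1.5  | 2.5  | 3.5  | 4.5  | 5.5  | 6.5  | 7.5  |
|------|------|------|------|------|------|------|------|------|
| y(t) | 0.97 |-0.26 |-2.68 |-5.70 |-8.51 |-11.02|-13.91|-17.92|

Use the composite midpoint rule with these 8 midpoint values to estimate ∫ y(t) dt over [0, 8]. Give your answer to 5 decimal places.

h = 1, n = 8.
h·[y(m₁) + y(m₂) + y(m₃) + y(m₄) + y(m₅) + y(m₆) + y(m₇) + y(m₈)] = 1·(-59.03) = -59.03000.

-59.03000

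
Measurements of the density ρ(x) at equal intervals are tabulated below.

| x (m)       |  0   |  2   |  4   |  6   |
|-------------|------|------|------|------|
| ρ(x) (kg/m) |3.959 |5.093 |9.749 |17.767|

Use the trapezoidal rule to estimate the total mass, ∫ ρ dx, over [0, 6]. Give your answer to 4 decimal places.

h = 2, n = 3.
(h/2)·[y₀ + 2y₁ + 2y₂ + y₃] = 1·(51.410) = 51.4100.

51.4100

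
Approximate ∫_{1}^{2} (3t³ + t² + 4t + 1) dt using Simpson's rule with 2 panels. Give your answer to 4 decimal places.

20.5833

h = (2 − 1)/2 = 0.5.
Nodes t₀,…,t₂ = 1, 1.5, 2.
f(t) = 3t³ + t² + 4t + 1: f₀=9, f₁=19.375, f₂=37.
(h/3)·[f₀ + 4f₁ + f₂] = 0.166667·(123.5) = 20.5833.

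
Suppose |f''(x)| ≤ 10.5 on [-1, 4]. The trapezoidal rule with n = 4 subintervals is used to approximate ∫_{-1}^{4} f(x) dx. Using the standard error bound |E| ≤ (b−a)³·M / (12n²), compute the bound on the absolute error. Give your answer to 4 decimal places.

|E| ≤ (5)³·10.5 / (12·4²) = 1312.5/192 = 6.8359.

6.8359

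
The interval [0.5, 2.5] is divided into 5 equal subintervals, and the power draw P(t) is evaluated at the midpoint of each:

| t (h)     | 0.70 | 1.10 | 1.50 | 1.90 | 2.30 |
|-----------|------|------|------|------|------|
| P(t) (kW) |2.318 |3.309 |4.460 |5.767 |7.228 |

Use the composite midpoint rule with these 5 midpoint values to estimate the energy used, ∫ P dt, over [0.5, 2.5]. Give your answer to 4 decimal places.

h = 0.4, n = 5.
h·[y(m₁) + y(m₂) + y(m₃) + y(m₄) + y(m₅)] = 0.4·(23.082) = 9.2328.

9.2328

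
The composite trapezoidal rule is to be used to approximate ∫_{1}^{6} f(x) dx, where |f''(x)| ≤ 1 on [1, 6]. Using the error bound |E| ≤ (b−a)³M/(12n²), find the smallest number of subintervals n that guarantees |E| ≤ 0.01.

Need 125/(12n²) ≤ 0.01.
n² ≥ 125/(12·0.01) = 1041.67 ⇒ n ≥ 32.2749, so the smallest n is 33.

33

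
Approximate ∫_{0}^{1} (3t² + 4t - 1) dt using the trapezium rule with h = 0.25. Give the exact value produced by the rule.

h = (1 − 0)/4 = 0.25.
Nodes t₀,…,t₄ = 0, 0.25, 0.5, 0.75, 1.
f(t) = 3t² + 4t - 1: f₀=-1, f₁=0.1875, f₂=1.75, f₃=3.6875, f₄=6.
(h/2)·[f₀ + 2f₁ + 2f₂ + 2f₃ + f₄] = 0.125·(16.25) = 2.03125.

2.03125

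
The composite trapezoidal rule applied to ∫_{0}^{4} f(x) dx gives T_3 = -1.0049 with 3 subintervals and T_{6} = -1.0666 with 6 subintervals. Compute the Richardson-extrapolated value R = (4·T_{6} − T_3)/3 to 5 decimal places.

-1.08717

R = (4·T_{6} − T_3) / 3 = (4·(-1.0666) − (-1.0049))/3 = (-3.2615)/3 = -1.08717.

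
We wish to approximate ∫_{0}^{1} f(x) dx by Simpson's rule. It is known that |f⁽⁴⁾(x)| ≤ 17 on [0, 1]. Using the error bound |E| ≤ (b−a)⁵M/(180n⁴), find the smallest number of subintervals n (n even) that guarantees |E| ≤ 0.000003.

14

Need 17/(180n⁴) ≤ 0.000003.
n⁴ ≥ 17/(180·0.000003) = 31481.5 ⇒ n ≥ 13.3203, so the smallest even n is 14. (n must be even for Simpson's rule.)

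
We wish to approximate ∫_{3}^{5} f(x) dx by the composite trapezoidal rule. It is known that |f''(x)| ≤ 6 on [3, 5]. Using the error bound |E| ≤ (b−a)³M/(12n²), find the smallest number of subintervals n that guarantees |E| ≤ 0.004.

Need 48/(12n²) ≤ 0.004.
n² ≥ 48/(12·0.004) = 1000 ⇒ n ≥ 31.6228, so the smallest n is 32.

32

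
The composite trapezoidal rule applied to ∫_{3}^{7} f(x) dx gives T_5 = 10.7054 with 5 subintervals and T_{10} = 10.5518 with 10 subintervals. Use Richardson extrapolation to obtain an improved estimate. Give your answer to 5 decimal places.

10.50060

R = (4·T_{10} − T_5) / 3 = (4·10.5518 − 10.7054)/3 = (31.5018)/3 = 10.50060.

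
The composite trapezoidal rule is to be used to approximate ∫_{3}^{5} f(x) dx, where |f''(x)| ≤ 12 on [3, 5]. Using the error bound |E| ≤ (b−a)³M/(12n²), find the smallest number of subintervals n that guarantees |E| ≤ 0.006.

Need 96/(12n²) ≤ 0.006.
n² ≥ 96/(12·0.006) = 1333.33 ⇒ n ≥ 36.5148, so the smallest n is 37.

37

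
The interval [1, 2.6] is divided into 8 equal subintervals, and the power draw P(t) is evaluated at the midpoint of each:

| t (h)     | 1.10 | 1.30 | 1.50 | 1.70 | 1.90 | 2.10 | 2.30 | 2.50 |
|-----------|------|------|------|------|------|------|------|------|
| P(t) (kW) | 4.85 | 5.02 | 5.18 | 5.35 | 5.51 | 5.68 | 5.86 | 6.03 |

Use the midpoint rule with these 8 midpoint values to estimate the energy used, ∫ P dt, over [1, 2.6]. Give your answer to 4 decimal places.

h = 0.2, n = 8.
h·[y(m₁) + y(m₂) + y(m₃) + y(m₄) + y(m₅) + y(m₆) + y(m₇) + y(m₈)] = 0.2·(43.48) = 8.6960.

8.6960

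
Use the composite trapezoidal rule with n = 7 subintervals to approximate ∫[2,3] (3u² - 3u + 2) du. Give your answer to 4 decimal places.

h = (3 − 2)/7 = 0.142857.
Nodes u₀,…,u₇ = 2, 2.142857, 2.285714, 2.428571, 2.571429, 2.714286, 2.857143, 3.
f(u) = 3u² - 3u + 2: f₀=8, f₁=9.346939, f₂=10.816327, f₃=12.408163, f₄=14.122449, f₅=15.959184, f₆=17.918367, f₇=20.
(h/2)·[f₀ + 2f₁ + 2f₂ + 2f₃ + 2f₄ + 2f₅ + 2f₆ + f₇] = 0.071429·(189.142857) = 13.5102.

13.5102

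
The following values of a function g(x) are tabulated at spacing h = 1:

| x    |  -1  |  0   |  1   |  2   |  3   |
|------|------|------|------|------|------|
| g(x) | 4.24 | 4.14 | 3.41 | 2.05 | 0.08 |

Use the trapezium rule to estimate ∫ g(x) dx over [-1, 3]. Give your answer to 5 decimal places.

11.76000

h = 1, n = 4.
(h/2)·[y₀ + 2y₁ + 2y₂ + 2y₃ + y₄] = 0.5·(23.52) = 11.76000.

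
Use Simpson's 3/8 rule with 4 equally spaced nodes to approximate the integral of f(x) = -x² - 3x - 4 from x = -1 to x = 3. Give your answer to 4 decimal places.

-37.3333

h = (3 − (-1))/3 = 1.333333.
Nodes x₀,…,x₃ = -1, 0.333333, 1.666667, 3.
f(x) = -x² - 3x - 4: f₀=-2, f₁=-5.111111, f₂=-11.777778, f₃=-22.
(3h/8)·[f₀ + 3f₁ + 3f₂ + f₃] = 0.5·(-74.666667) = -37.3333.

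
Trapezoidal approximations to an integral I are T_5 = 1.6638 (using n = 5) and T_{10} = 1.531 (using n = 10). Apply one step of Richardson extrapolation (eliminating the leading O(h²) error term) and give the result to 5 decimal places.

1.48673

R = (4·T_{10} − T_5) / 3 = (4·1.531 − 1.6638)/3 = (4.4602)/3 = 1.48673.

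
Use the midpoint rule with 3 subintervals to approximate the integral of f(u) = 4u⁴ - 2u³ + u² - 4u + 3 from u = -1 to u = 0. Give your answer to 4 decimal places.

6.5237

h = (0 − (-1))/3 = 0.333333.
Midpoints m₁,…,m₃ = -0.833333, -0.5, -0.166667.
f(m₁)=10.114198, f(m₂)=5.75, f(m₃)=3.706790.
h·[f(m₁) + f(m₂) + f(m₃)] = 0.333333·(19.570988) = 6.5237.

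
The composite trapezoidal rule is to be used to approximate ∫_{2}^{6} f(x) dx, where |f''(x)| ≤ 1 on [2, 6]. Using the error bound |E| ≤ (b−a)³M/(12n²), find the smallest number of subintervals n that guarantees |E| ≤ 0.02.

Need 64/(12n²) ≤ 0.02.
n² ≥ 64/(12·0.02) = 266.667 ⇒ n ≥ 16.3299, so the smallest n is 17.

17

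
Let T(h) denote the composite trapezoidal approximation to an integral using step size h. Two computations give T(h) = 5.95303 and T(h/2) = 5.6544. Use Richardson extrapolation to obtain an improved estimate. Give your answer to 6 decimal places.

R = (4·T(h/2) − T(h)) / 3 = (4·5.6544 − 5.95303)/3 = (16.66457)/3 = 5.554857.

5.554857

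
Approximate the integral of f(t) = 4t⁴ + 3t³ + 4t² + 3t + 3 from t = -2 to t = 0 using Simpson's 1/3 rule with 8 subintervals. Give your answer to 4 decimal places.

h = (0 − (-2))/8 = 0.25.
Nodes t₀,…,t₈ = -2, -1.75, -1.5, -1.25, -1, -0.75, -0.5, -0.25, 0.
f(t) = 4t⁴ + 3t³ + 4t² + 3t + 3: f₀=53, f₁=31.4375, f₂=17.625, f₃=9.40625, f₄=5, f₅=3, f₆=2.375, f₇=2.46875, f₈=3.
(h/3)·[f₀ + 4f₁ + 2f₂ + 4f₃ + 2f₄ + 4f₅ + 2f₆ + 4f₇ + f₈] = 0.083333·(291.25) = 24.2708.

24.2708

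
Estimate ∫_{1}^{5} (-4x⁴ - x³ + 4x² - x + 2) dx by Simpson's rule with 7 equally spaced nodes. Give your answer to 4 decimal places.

-2494.2881

h = (5 − 1)/6 = 0.666667.
Nodes x₀,…,x₆ = 1, 1.666667, 2.333333, 3, 3.666667, 4.333333, 5.
f(x) = -4x⁴ - x³ + 4x² - x + 2: f₀=0, f₁=-24.049383, f₂=-109.827160, f₃=-316, f₄=-720.197531, f₅=-1419.012346, f₆=-2528.
(h/3)·[f₀ + 4f₁ + 2f₂ + 4f₃ + 2f₄ + 4f₅ + f₆] = 0.222222·(-11224.296296) = -2494.2881.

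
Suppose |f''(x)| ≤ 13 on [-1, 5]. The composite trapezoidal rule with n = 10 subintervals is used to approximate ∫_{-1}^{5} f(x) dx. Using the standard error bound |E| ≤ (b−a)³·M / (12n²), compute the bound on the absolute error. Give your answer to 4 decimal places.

2.3400

|E| ≤ (6)³·13 / (12·10²) = 2808/1200 = 2.3400.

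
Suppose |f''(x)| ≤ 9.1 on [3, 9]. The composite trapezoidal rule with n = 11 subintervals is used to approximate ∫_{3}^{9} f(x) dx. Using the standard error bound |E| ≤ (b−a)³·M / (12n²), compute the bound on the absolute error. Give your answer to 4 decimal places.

1.3537

|E| ≤ (6)³·9.1 / (12·11²) = 1965.6/1452 = 1.3537.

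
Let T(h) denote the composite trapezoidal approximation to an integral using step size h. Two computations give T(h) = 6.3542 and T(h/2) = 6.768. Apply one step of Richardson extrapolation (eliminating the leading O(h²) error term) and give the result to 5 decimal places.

R = (4·T(h/2) − T(h)) / 3 = (4·6.768 − 6.3542)/3 = (20.7178)/3 = 6.90593.

6.90593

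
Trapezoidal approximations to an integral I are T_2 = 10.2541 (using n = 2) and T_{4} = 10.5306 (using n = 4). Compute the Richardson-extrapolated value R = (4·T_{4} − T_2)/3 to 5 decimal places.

10.62277

R = (4·T_{4} − T_2) / 3 = (4·10.5306 − 10.2541)/3 = (31.8683)/3 = 10.62277.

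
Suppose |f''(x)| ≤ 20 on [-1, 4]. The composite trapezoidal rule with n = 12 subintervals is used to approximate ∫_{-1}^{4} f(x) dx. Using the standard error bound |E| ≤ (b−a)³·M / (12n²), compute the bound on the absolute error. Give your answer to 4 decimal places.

1.4468

|E| ≤ (5)³·20 / (12·12²) = 2500/1728 = 1.4468.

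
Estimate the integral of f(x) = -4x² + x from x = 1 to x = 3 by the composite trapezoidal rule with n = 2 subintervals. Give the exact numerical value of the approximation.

-32

h = (3 − 1)/2 = 1.
Nodes x₀,…,x₂ = 1, 2, 3.
f(x) = -4x² + x: f₀=-3, f₁=-14, f₂=-33.
(h/2)·[f₀ + 2f₁ + f₂] = 0.5·(-64) = -32.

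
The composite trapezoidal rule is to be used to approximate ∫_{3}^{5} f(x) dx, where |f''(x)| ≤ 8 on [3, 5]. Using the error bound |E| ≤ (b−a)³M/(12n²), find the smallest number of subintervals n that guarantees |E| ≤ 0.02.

Need 64/(12n²) ≤ 0.02.
n² ≥ 64/(12·0.02) = 266.667 ⇒ n ≥ 16.3299, so the smallest n is 17.

17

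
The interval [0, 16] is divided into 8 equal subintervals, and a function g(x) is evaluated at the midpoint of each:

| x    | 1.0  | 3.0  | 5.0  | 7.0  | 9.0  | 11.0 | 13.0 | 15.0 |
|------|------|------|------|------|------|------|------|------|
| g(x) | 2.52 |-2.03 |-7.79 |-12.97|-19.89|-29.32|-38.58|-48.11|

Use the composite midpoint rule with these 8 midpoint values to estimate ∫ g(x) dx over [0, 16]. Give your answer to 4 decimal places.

h = 2, n = 8.
h·[y(m₁) + y(m₂) + y(m₃) + y(m₄) + y(m₅) + y(m₆) + y(m₇) + y(m₈)] = 2·(-156.17) = -312.3400.

-312.3400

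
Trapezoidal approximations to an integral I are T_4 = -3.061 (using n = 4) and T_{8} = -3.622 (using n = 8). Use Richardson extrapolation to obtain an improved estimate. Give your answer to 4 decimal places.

R = (4·T_{8} − T_4) / 3 = (4·(-3.622) − (-3.061))/3 = (-11.427)/3 = -3.8090.

-3.8090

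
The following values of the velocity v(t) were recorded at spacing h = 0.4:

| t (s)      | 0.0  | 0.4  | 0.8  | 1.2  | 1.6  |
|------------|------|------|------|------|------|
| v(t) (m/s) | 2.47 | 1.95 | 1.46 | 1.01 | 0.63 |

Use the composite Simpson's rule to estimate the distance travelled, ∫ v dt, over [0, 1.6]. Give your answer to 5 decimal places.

h = 0.4, n = 4.
(h/3)·[y₀ + 4y₁ + 2y₂ + 4y₃ + y₄] = 0.133333·(17.86) = 2.38133.

2.38133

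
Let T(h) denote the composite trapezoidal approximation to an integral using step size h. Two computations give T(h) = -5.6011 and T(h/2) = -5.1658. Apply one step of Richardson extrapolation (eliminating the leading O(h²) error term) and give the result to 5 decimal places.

-5.02070

R = (4·T(h/2) − T(h)) / 3 = (4·(-5.1658) − (-5.6011))/3 = (-15.0621)/3 = -5.02070.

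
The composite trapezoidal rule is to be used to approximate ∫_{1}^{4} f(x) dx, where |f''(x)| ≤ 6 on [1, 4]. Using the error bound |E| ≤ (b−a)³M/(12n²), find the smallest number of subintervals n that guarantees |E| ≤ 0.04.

19

Need 162/(12n²) ≤ 0.04.
n² ≥ 162/(12·0.04) = 337.5 ⇒ n ≥ 18.3712, so the smallest n is 19.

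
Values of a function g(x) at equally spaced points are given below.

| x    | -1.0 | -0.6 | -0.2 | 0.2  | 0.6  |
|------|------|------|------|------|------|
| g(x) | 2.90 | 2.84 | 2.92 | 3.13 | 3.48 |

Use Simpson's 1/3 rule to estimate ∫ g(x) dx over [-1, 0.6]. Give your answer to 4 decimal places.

4.8133

h = 0.4, n = 4.
(h/3)·[y₀ + 4y₁ + 2y₂ + 4y₃ + y₄] = 0.133333·(36.10) = 4.8133.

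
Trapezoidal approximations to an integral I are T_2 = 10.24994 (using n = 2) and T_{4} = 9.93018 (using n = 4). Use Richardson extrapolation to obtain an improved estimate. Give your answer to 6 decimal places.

9.823593

R = (4·T_{4} − T_2) / 3 = (4·9.93018 − 10.24994)/3 = (29.47078)/3 = 9.823593.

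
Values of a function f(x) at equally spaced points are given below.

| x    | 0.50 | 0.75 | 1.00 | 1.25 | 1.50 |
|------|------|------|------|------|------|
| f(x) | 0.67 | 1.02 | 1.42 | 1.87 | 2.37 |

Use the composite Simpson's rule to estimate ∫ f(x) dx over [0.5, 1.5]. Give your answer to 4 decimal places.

h = 0.25, n = 4.
(h/3)·[y₀ + 4y₁ + 2y₂ + 4y₃ + y₄] = 0.083333·(17.44) = 1.4533.

1.4533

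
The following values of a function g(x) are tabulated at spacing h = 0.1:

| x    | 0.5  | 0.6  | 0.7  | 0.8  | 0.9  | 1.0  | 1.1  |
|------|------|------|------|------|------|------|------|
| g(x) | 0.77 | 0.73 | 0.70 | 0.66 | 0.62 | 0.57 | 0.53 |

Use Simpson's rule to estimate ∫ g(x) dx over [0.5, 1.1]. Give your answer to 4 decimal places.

0.3927

h = 0.1, n = 6.
(h/3)·[y₀ + 4y₁ + 2y₂ + 4y₃ + 2y₄ + 4y₅ + y₆] = 0.033333·(11.78) = 0.3927.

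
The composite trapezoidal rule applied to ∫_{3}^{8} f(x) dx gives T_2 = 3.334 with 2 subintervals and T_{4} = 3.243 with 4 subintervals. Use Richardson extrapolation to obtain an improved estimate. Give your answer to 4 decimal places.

3.2127

R = (4·T_{4} − T_2) / 3 = (4·3.243 − 3.334)/3 = (9.638)/3 = 3.2127.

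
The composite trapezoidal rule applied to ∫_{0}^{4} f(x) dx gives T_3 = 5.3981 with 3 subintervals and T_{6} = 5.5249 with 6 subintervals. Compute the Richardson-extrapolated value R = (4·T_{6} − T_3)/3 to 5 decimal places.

5.56717

R = (4·T_{6} − T_3) / 3 = (4·5.5249 − 5.3981)/3 = (16.7015)/3 = 5.56717.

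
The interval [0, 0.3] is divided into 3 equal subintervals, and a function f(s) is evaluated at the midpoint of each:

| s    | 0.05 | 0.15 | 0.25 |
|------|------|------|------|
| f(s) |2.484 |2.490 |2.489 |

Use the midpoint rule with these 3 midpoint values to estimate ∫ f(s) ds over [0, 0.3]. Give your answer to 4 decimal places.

h = 0.1, n = 3.
h·[y(m₁) + y(m₂) + y(m₃)] = 0.1·(7.463) = 0.7463.

0.7463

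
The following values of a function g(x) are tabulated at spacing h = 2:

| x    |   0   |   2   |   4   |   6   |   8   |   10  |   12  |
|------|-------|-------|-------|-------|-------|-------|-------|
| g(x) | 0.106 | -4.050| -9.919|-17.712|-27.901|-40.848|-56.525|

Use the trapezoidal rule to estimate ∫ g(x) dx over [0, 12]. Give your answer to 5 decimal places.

-257.27900

h = 2, n = 6.
(h/2)·[y₀ + 2y₁ + 2y₂ + 2y₃ + 2y₄ + 2y₅ + y₆] = 1·(-257.279) = -257.27900.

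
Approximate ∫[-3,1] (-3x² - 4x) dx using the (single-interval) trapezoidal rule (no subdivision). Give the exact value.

-44

T = (b−a)/2 · [f(-3) + f(1)] = 2·[(-15) + (-7)] = -44.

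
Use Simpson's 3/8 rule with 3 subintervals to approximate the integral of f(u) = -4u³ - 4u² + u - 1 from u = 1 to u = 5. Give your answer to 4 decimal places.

-781.3333

h = (5 − 1)/3 = 1.333333.
Nodes u₀,…,u₃ = 1, 2.333333, 3.666667, 5.
f(u) = -4u³ - 4u² + u - 1: f₀=-8, f₁=-71.259259, f₂=-248.296296, f₃=-596.
(3h/8)·[f₀ + 3f₁ + 3f₂ + f₃] = 0.5·(-1562.666667) = -781.3333.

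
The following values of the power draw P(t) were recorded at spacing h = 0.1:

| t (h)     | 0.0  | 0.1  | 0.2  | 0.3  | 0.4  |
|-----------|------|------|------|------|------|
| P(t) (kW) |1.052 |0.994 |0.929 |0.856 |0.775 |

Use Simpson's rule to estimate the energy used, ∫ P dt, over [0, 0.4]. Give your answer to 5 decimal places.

h = 0.1, n = 4.
(h/3)·[y₀ + 4y₁ + 2y₂ + 4y₃ + y₄] = 0.033333·(11.085) = 0.36950.

0.36950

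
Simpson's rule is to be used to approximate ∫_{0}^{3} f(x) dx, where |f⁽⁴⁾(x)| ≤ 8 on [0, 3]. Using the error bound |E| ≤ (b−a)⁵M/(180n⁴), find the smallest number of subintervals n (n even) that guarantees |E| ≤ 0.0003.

14

Need 1944/(180n⁴) ≤ 0.0003.
n⁴ ≥ 1944/(180·0.0003) = 36000 ⇒ n ≥ 13.7745, so the smallest even n is 14. (n must be even for Simpson's rule.)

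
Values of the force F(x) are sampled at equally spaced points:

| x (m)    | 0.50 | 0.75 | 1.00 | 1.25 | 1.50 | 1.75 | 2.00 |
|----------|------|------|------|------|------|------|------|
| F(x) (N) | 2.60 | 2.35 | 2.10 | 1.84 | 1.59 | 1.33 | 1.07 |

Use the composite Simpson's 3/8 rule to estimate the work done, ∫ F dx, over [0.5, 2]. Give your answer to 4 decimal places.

h = 0.25, n = 6.
(3h/8)·[y₀ + 3y₁ + 3y₂ + 2y₃ + 3y₄ + 3y₅ + y₆] = 0.09375·(29.46) = 2.7619.

2.7619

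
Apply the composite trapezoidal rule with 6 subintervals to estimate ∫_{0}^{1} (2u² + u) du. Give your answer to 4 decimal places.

h = (1 − 0)/6 = 0.166667.
Nodes u₀,…,u₆ = 0, 0.166667, 0.333333, 0.5, 0.666667, 0.833333, 1.
f(u) = 2u² + u: f₀=0, f₁=0.222222, f₂=0.555556, f₃=1, f₄=1.555556, f₅=2.222222, f₆=3.
(h/2)·[f₀ + 2f₁ + 2f₂ + 2f₃ + 2f₄ + 2f₅ + f₆] = 0.083333·(14.111111) = 1.1759.

1.1759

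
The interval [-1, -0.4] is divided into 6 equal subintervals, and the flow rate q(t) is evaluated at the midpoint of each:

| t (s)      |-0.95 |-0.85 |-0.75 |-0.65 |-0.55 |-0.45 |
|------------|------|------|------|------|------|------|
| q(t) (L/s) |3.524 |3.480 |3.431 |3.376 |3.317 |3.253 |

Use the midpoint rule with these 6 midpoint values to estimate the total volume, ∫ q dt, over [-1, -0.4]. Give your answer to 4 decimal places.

2.0381

h = 0.1, n = 6.
h·[y(m₁) + y(m₂) + y(m₃) + y(m₄) + y(m₅) + y(m₆)] = 0.1·(20.381) = 2.0381.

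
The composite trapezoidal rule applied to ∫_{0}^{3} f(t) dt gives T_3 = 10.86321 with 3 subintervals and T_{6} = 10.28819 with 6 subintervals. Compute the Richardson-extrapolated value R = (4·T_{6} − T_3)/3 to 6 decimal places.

R = (4·T_{6} − T_3) / 3 = (4·10.28819 − 10.86321)/3 = (30.28955)/3 = 10.096517.

10.096517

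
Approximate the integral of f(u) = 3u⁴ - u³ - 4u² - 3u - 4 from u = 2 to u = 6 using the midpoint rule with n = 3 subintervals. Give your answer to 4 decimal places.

3810.7654

h = (6 − 2)/3 = 1.333333.
Midpoints m₁,…,m₃ = 2.666667, 4, 5.333333.
f(m₁)=92.296296, f(m₂)=624, f(m₃)=2141.777778.
h·[f(m₁) + f(m₂) + f(m₃)] = 1.333333·(2858.074074) = 3810.7654.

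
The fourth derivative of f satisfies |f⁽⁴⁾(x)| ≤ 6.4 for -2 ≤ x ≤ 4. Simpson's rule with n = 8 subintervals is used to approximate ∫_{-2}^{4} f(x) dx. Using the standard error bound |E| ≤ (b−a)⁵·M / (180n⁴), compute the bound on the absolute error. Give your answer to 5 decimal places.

0.06750

|E| ≤ (6)⁵·6.4 / (180·8⁴) = 49766.4/737280 = 0.06750.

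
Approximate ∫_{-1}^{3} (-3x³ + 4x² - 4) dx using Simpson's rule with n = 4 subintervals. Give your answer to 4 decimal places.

-38.6667

h = (3 − (-1))/4 = 1.
Nodes x₀,…,x₄ = -1, 0, 1, 2, 3.
f(x) = -3x³ + 4x² - 4: f₀=3, f₁=-4, f₂=-3, f₃=-12, f₄=-49.
(h/3)·[f₀ + 4f₁ + 2f₂ + 4f₃ + f₄] = 0.333333·(-116) = -38.6667.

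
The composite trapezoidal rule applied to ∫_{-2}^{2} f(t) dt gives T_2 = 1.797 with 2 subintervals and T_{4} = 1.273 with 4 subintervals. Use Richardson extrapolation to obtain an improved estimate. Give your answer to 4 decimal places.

1.0983

R = (4·T_{4} − T_2) / 3 = (4·1.273 − 1.797)/3 = (3.295)/3 = 1.0983.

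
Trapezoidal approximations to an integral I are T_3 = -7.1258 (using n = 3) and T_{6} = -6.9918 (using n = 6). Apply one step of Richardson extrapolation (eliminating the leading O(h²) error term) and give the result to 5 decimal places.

R = (4·T_{6} − T_3) / 3 = (4·(-6.9918) − (-7.1258))/3 = (-20.8414)/3 = -6.94713.

-6.94713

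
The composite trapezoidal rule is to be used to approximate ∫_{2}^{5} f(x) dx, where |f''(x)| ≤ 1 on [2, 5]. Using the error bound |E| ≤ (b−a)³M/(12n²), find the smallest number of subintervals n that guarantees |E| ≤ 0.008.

17

Need 27/(12n²) ≤ 0.008.
n² ≥ 27/(12·0.008) = 281.25 ⇒ n ≥ 16.7705, so the smallest n is 17.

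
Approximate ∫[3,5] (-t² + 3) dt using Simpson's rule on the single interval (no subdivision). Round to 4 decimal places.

S = (b−a)/6 · [f(3) + 4f(4) + f(5)] = 0.333333·[(-6) + 4·(-13) + (-22)] = -26.6667.

-26.6667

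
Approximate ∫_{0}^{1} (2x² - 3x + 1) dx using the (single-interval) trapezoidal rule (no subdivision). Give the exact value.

0.5

T = (b−a)/2 · [f(0) + f(1)] = 0.5·[1 + 0] = 0.5.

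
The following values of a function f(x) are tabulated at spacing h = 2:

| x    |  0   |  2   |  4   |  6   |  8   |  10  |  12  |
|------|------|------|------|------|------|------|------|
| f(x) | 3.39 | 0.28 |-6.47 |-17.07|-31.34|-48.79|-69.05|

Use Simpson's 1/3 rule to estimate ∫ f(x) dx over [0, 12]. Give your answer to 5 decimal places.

-269.06667

h = 2, n = 6.
(h/3)·[y₀ + 4y₁ + 2y₂ + 4y₃ + 2y₄ + 4y₅ + y₆] = 0.666667·(-403.60) = -269.06667.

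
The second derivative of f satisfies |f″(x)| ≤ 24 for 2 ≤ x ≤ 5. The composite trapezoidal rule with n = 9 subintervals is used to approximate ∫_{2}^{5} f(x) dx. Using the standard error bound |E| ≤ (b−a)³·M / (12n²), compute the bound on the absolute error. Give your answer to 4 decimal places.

0.6667

|E| ≤ (3)³·24 / (12·9²) = 648/972 = 0.6667.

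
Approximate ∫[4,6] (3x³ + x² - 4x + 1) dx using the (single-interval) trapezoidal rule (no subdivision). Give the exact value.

854

T = (b−a)/2 · [f(4) + f(6)] = 1·[193 + 661] = 854.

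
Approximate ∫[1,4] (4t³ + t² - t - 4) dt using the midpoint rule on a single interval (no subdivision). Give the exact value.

M = (b−a)·f(2.5) = 3·(62.25) = 186.75.

186.75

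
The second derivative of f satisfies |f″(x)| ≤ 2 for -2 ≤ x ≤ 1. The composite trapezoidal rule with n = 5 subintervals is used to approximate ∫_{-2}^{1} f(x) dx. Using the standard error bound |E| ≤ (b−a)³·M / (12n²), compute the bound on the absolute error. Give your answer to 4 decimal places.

|E| ≤ (3)³·2 / (12·5²) = 54/300 = 0.1800.

0.1800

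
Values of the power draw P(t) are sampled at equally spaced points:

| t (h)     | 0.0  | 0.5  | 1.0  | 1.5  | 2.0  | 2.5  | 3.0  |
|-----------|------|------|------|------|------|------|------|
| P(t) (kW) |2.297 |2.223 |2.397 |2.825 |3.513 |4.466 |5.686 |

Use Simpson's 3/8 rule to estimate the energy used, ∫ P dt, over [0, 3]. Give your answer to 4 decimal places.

9.6431

h = 0.5, n = 6.
(3h/8)·[y₀ + 3y₁ + 3y₂ + 2y₃ + 3y₄ + 3y₅ + y₆] = 0.1875·(51.430) = 9.6431.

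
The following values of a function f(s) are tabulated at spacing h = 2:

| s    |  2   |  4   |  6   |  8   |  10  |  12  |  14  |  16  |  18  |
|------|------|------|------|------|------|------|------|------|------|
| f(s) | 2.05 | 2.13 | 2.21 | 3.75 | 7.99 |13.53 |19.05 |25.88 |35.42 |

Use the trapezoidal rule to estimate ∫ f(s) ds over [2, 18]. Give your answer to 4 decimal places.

h = 2, n = 8.
(h/2)·[y₀ + 2y₁ + 2y₂ + 2y₃ + 2y₄ + 2y₅ + 2y₆ + 2y₇ + y₈] = 1·(186.55) = 186.5500.

186.5500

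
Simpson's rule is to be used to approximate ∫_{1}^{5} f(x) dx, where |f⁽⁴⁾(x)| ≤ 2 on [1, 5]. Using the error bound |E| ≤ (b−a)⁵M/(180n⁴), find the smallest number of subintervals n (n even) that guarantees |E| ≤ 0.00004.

24

Need 2048/(180n⁴) ≤ 0.00004.
n⁴ ≥ 2048/(180·0.00004) = 284444 ⇒ n ≥ 23.0940, so the smallest even n is 24. (n must be even for Simpson's rule.)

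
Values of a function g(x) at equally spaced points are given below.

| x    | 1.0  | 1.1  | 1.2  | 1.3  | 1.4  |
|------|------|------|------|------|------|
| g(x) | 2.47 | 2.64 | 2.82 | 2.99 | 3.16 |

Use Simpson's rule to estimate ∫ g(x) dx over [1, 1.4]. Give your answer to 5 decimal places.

h = 0.1, n = 4.
(h/3)·[y₀ + 4y₁ + 2y₂ + 4y₃ + y₄] = 0.033333·(33.79) = 1.12633.

1.12633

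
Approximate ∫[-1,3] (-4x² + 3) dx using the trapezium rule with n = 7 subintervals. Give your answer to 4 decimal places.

-26.2041

h = (3 − (-1))/7 = 0.571429.
Nodes x₀,…,x₇ = -1, -0.428571, 0.142857, 0.714286, 1.285714, 1.857143, 2.428571, 3.
f(x) = -4x² + 3: f₀=-1, f₁=2.265306, f₂=2.918367, f₃=0.959184, f₄=-3.612245, f₅=-10.795918, f₆=-20.591837, f₇=-33.
(h/2)·[f₀ + 2f₁ + 2f₂ + 2f₃ + 2f₄ + 2f₅ + 2f₆ + f₇] = 0.285714·(-91.714286) = -26.2041.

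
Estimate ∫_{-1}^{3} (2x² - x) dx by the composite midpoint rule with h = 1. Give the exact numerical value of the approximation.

h = (3 − (-1))/4 = 1.
Midpoints m₁,…,m₄ = -0.5, 0.5, 1.5, 2.5.
f(m₁)=1, f(m₂)=0, f(m₃)=3, f(m₄)=10.
h·[f(m₁) + f(m₂) + f(m₃) + f(m₄)] = 1·(14) = 14.

14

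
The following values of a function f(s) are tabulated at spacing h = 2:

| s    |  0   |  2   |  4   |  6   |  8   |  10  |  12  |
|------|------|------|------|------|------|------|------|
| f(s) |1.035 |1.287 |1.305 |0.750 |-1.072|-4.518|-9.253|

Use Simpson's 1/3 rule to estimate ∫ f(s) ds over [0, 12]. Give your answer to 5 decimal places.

-11.78400

h = 2, n = 6.
(h/3)·[y₀ + 4y₁ + 2y₂ + 4y₃ + 2y₄ + 4y₅ + y₆] = 0.666667·(-17.676) = -11.78400.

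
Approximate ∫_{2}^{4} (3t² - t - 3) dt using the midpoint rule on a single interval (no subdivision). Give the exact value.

42

M = (b−a)·f(3) = 2·(21) = 42.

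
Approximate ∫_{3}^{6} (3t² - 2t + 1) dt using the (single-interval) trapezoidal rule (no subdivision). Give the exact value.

T = (b−a)/2 · [f(3) + f(6)] = 1.5·[22 + 97] = 178.5.

178.5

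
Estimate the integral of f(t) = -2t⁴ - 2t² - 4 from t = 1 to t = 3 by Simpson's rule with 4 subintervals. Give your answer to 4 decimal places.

-122.1667

h = (3 − 1)/4 = 0.5.
Nodes t₀,…,t₄ = 1, 1.5, 2, 2.5, 3.
f(t) = -2t⁴ - 2t² - 4: f₀=-8, f₁=-18.625, f₂=-44, f₃=-94.625, f₄=-184.
(h/3)·[f₀ + 4f₁ + 2f₂ + 4f₃ + f₄] = 0.166667·(-733) = -122.1667.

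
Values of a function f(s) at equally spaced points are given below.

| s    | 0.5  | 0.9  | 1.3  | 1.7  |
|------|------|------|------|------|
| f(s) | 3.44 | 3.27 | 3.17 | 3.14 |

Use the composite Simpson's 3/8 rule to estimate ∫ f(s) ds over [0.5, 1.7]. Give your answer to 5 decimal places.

h = 0.4, n = 3.
(3h/8)·[y₀ + 3y₁ + 3y₂ + y₃] = 0.15·(25.90) = 3.88500.

3.88500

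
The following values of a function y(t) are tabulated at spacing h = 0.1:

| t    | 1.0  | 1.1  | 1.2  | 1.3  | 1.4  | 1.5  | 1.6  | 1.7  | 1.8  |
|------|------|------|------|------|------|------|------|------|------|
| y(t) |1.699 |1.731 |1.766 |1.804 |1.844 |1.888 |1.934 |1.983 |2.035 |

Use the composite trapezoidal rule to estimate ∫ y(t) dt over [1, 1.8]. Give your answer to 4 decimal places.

h = 0.1, n = 8.
(h/2)·[y₀ + 2y₁ + 2y₂ + 2y₃ + 2y₄ + 2y₅ + 2y₆ + 2y₇ + y₈] = 0.05·(29.634) = 1.4817.

1.4817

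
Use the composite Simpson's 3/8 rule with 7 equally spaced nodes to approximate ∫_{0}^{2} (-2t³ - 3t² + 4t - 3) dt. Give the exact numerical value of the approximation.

-14

h = (2 − 0)/6 = 0.333333.
Nodes t₀,…,t₆ = 0, 0.333333, 0.666667, 1, 1.333333, 1.666667, 2.
f(t) = -2t³ - 3t² + 4t - 3: f₀=-3, f₁=-2.074074, f₂=-2.259259, f₃=-4, f₄=-7.740741, f₅=-13.925926, f₆=-23.
(3h/8)·[f₀ + 3f₁ + 3f₂ + 2f₃ + 3f₄ + 3f₅ + f₆] = 0.125·(-112) = -14.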